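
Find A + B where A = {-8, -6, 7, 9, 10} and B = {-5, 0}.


A + B = {a + b : a ∈ A, b ∈ B}.
Enumerate all |A|·|B| = 5·2 = 10 pairs (a, b) and collect distinct sums.
a = -8: -8+-5=-13, -8+0=-8
a = -6: -6+-5=-11, -6+0=-6
a = 7: 7+-5=2, 7+0=7
a = 9: 9+-5=4, 9+0=9
a = 10: 10+-5=5, 10+0=10
Collecting distinct sums: A + B = {-13, -11, -8, -6, 2, 4, 5, 7, 9, 10}
|A + B| = 10

A + B = {-13, -11, -8, -6, 2, 4, 5, 7, 9, 10}


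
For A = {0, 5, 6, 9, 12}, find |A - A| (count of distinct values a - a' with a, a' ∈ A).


A - A = {a - a' : a, a' ∈ A}; |A| = 5.
Bounds: 2|A|-1 ≤ |A - A| ≤ |A|² - |A| + 1, i.e. 9 ≤ |A - A| ≤ 21.
Note: 0 ∈ A - A always (from a - a). The set is symmetric: if d ∈ A - A then -d ∈ A - A.
Enumerate nonzero differences d = a - a' with a > a' (then include -d):
Positive differences: {1, 3, 4, 5, 6, 7, 9, 12}
Full difference set: {0} ∪ (positive diffs) ∪ (negative diffs).
|A - A| = 1 + 2·8 = 17 (matches direct enumeration: 17).

|A - A| = 17


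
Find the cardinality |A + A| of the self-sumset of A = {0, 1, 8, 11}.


A + A = {a + a' : a, a' ∈ A}; |A| = 4.
General bounds: 2|A| - 1 ≤ |A + A| ≤ |A|(|A|+1)/2, i.e. 7 ≤ |A + A| ≤ 10.
Lower bound 2|A|-1 is attained iff A is an arithmetic progression.
Enumerate sums a + a' for a ≤ a' (symmetric, so this suffices):
a = 0: 0+0=0, 0+1=1, 0+8=8, 0+11=11
a = 1: 1+1=2, 1+8=9, 1+11=12
a = 8: 8+8=16, 8+11=19
a = 11: 11+11=22
Distinct sums: {0, 1, 2, 8, 9, 11, 12, 16, 19, 22}
|A + A| = 10

|A + A| = 10


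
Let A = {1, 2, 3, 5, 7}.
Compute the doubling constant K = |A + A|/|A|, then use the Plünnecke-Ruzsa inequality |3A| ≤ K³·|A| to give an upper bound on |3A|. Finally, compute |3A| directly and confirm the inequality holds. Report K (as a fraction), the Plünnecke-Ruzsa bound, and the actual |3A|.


|A| = 5.
Step 1: Compute A + A by enumerating all 25 pairs.
A + A = {2, 3, 4, 5, 6, 7, 8, 9, 10, 12, 14}, so |A + A| = 11.
Step 2: Doubling constant K = |A + A|/|A| = 11/5 = 11/5 ≈ 2.2000.
Step 3: Plünnecke-Ruzsa gives |3A| ≤ K³·|A| = (2.2000)³ · 5 ≈ 53.2400.
Step 4: Compute 3A = A + A + A directly by enumerating all triples (a,b,c) ∈ A³; |3A| = 17.
Step 5: Check 17 ≤ 53.2400? Yes ✓.

K = 11/5, Plünnecke-Ruzsa bound K³|A| ≈ 53.2400, |3A| = 17, inequality holds.


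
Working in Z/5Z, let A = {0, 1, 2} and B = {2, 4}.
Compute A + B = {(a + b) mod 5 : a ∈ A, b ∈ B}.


Work in Z/5Z: reduce every sum a + b modulo 5.
Enumerate all 6 pairs:
a = 0: 0+2=2, 0+4=4
a = 1: 1+2=3, 1+4=0
a = 2: 2+2=4, 2+4=1
Distinct residues collected: {0, 1, 2, 3, 4}
|A + B| = 5 (out of 5 total residues).

A + B = {0, 1, 2, 3, 4}


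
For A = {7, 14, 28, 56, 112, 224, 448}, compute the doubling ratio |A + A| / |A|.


|A| = 7.
Compute A + A by enumerating all 49 pairs.
A + A = {14, 21, 28, 35, 42, 56, 63, 70, 84, 112, 119, 126, 140, 168, 224, 231, 238, 252, 280, 336, 448, 455, 462, 476, 504, 560, 672, 896}, so |A + A| = 28.
K = |A + A| / |A| = 28/7 = 4/1 ≈ 4.0000.
Reference: AP of size 7 gives K = 13/7 ≈ 1.8571; a fully generic set of size 7 gives K ≈ 4.0000.

|A| = 7, |A + A| = 28, K = 28/7 = 4/1.


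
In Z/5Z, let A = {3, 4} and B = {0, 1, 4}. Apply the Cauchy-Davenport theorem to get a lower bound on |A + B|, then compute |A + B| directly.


Cauchy-Davenport: |A + B| ≥ min(p, |A| + |B| - 1) for A, B nonempty in Z/pZ.
|A| = 2, |B| = 3, p = 5.
CD lower bound = min(5, 2 + 3 - 1) = min(5, 4) = 4.
Compute A + B mod 5 directly:
a = 3: 3+0=3, 3+1=4, 3+4=2
a = 4: 4+0=4, 4+1=0, 4+4=3
A + B = {0, 2, 3, 4}, so |A + B| = 4.
Verify: 4 ≥ 4? Yes ✓.

CD lower bound = 4, actual |A + B| = 4.


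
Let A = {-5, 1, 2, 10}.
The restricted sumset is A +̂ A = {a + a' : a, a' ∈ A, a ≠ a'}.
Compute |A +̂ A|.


Restricted sumset: A +̂ A = {a + a' : a ∈ A, a' ∈ A, a ≠ a'}.
Equivalently, take A + A and drop any sum 2a that is achievable ONLY as a + a for a ∈ A (i.e. sums representable only with equal summands).
Enumerate pairs (a, a') with a < a' (symmetric, so each unordered pair gives one sum; this covers all a ≠ a'):
  -5 + 1 = -4
  -5 + 2 = -3
  -5 + 10 = 5
  1 + 2 = 3
  1 + 10 = 11
  2 + 10 = 12
Collected distinct sums: {-4, -3, 3, 5, 11, 12}
|A +̂ A| = 6
(Reference bound: |A +̂ A| ≥ 2|A| - 3 for |A| ≥ 2, with |A| = 4 giving ≥ 5.)

|A +̂ A| = 6


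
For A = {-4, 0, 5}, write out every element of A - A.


A - A = {a - a' : a, a' ∈ A}.
Compute a - a' for each ordered pair (a, a'):
a = -4: -4--4=0, -4-0=-4, -4-5=-9
a = 0: 0--4=4, 0-0=0, 0-5=-5
a = 5: 5--4=9, 5-0=5, 5-5=0
Collecting distinct values (and noting 0 appears from a-a):
A - A = {-9, -5, -4, 0, 4, 5, 9}
|A - A| = 7

A - A = {-9, -5, -4, 0, 4, 5, 9}


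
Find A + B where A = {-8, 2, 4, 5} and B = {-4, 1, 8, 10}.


A + B = {a + b : a ∈ A, b ∈ B}.
Enumerate all |A|·|B| = 4·4 = 16 pairs (a, b) and collect distinct sums.
a = -8: -8+-4=-12, -8+1=-7, -8+8=0, -8+10=2
a = 2: 2+-4=-2, 2+1=3, 2+8=10, 2+10=12
a = 4: 4+-4=0, 4+1=5, 4+8=12, 4+10=14
a = 5: 5+-4=1, 5+1=6, 5+8=13, 5+10=15
Collecting distinct sums: A + B = {-12, -7, -2, 0, 1, 2, 3, 5, 6, 10, 12, 13, 14, 15}
|A + B| = 14

A + B = {-12, -7, -2, 0, 1, 2, 3, 5, 6, 10, 12, 13, 14, 15}


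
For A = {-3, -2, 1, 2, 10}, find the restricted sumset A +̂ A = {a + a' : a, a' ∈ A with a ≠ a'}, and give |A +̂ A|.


Restricted sumset: A +̂ A = {a + a' : a ∈ A, a' ∈ A, a ≠ a'}.
Equivalently, take A + A and drop any sum 2a that is achievable ONLY as a + a for a ∈ A (i.e. sums representable only with equal summands).
Enumerate pairs (a, a') with a < a' (symmetric, so each unordered pair gives one sum; this covers all a ≠ a'):
  -3 + -2 = -5
  -3 + 1 = -2
  -3 + 2 = -1
  -3 + 10 = 7
  -2 + 1 = -1
  -2 + 2 = 0
  -2 + 10 = 8
  1 + 2 = 3
  1 + 10 = 11
  2 + 10 = 12
Collected distinct sums: {-5, -2, -1, 0, 3, 7, 8, 11, 12}
|A +̂ A| = 9
(Reference bound: |A +̂ A| ≥ 2|A| - 3 for |A| ≥ 2, with |A| = 5 giving ≥ 7.)

|A +̂ A| = 9


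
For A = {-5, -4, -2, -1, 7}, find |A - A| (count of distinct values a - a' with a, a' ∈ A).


A - A = {a - a' : a, a' ∈ A}; |A| = 5.
Bounds: 2|A|-1 ≤ |A - A| ≤ |A|² - |A| + 1, i.e. 9 ≤ |A - A| ≤ 21.
Note: 0 ∈ A - A always (from a - a). The set is symmetric: if d ∈ A - A then -d ∈ A - A.
Enumerate nonzero differences d = a - a' with a > a' (then include -d):
Positive differences: {1, 2, 3, 4, 8, 9, 11, 12}
Full difference set: {0} ∪ (positive diffs) ∪ (negative diffs).
|A - A| = 1 + 2·8 = 17 (matches direct enumeration: 17).

|A - A| = 17


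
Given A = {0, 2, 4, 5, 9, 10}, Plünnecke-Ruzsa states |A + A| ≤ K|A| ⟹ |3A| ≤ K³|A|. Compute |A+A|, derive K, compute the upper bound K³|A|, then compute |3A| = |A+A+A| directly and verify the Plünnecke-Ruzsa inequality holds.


|A| = 6.
Step 1: Compute A + A by enumerating all 36 pairs.
A + A = {0, 2, 4, 5, 6, 7, 8, 9, 10, 11, 12, 13, 14, 15, 18, 19, 20}, so |A + A| = 17.
Step 2: Doubling constant K = |A + A|/|A| = 17/6 = 17/6 ≈ 2.8333.
Step 3: Plünnecke-Ruzsa gives |3A| ≤ K³·|A| = (2.8333)³ · 6 ≈ 136.4722.
Step 4: Compute 3A = A + A + A directly by enumerating all triples (a,b,c) ∈ A³; |3A| = 28.
Step 5: Check 28 ≤ 136.4722? Yes ✓.

K = 17/6, Plünnecke-Ruzsa bound K³|A| ≈ 136.4722, |3A| = 28, inequality holds.


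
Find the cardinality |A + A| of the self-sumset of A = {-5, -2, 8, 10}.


A + A = {a + a' : a, a' ∈ A}; |A| = 4.
General bounds: 2|A| - 1 ≤ |A + A| ≤ |A|(|A|+1)/2, i.e. 7 ≤ |A + A| ≤ 10.
Lower bound 2|A|-1 is attained iff A is an arithmetic progression.
Enumerate sums a + a' for a ≤ a' (symmetric, so this suffices):
a = -5: -5+-5=-10, -5+-2=-7, -5+8=3, -5+10=5
a = -2: -2+-2=-4, -2+8=6, -2+10=8
a = 8: 8+8=16, 8+10=18
a = 10: 10+10=20
Distinct sums: {-10, -7, -4, 3, 5, 6, 8, 16, 18, 20}
|A + A| = 10

|A + A| = 10


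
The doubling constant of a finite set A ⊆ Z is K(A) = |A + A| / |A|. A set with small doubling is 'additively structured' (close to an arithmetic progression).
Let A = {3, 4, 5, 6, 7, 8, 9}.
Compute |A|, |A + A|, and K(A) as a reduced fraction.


|A| = 7.
Compute A + A by enumerating all 49 pairs.
A + A = {6, 7, 8, 9, 10, 11, 12, 13, 14, 15, 16, 17, 18}, so |A + A| = 13.
K = |A + A| / |A| = 13/7 (already in lowest terms) ≈ 1.8571.
Reference: AP of size 7 gives K = 13/7 ≈ 1.8571; a fully generic set of size 7 gives K ≈ 4.0000.

|A| = 7, |A + A| = 13, K = 13/7.


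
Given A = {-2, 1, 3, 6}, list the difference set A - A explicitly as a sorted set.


A - A = {a - a' : a, a' ∈ A}.
Compute a - a' for each ordered pair (a, a'):
a = -2: -2--2=0, -2-1=-3, -2-3=-5, -2-6=-8
a = 1: 1--2=3, 1-1=0, 1-3=-2, 1-6=-5
a = 3: 3--2=5, 3-1=2, 3-3=0, 3-6=-3
a = 6: 6--2=8, 6-1=5, 6-3=3, 6-6=0
Collecting distinct values (and noting 0 appears from a-a):
A - A = {-8, -5, -3, -2, 0, 2, 3, 5, 8}
|A - A| = 9

A - A = {-8, -5, -3, -2, 0, 2, 3, 5, 8}


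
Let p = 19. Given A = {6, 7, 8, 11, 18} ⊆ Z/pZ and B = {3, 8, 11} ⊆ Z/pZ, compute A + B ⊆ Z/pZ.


Work in Z/19Z: reduce every sum a + b modulo 19.
Enumerate all 15 pairs:
a = 6: 6+3=9, 6+8=14, 6+11=17
a = 7: 7+3=10, 7+8=15, 7+11=18
a = 8: 8+3=11, 8+8=16, 8+11=0
a = 11: 11+3=14, 11+8=0, 11+11=3
a = 18: 18+3=2, 18+8=7, 18+11=10
Distinct residues collected: {0, 2, 3, 7, 9, 10, 11, 14, 15, 16, 17, 18}
|A + B| = 12 (out of 19 total residues).

A + B = {0, 2, 3, 7, 9, 10, 11, 14, 15, 16, 17, 18}


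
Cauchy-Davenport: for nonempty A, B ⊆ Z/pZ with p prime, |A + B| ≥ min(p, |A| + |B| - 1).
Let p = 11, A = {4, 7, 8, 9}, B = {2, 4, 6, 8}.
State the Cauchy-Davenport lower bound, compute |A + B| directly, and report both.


Cauchy-Davenport: |A + B| ≥ min(p, |A| + |B| - 1) for A, B nonempty in Z/pZ.
|A| = 4, |B| = 4, p = 11.
CD lower bound = min(11, 4 + 4 - 1) = min(11, 7) = 7.
Compute A + B mod 11 directly:
a = 4: 4+2=6, 4+4=8, 4+6=10, 4+8=1
a = 7: 7+2=9, 7+4=0, 7+6=2, 7+8=4
a = 8: 8+2=10, 8+4=1, 8+6=3, 8+8=5
a = 9: 9+2=0, 9+4=2, 9+6=4, 9+8=6
A + B = {0, 1, 2, 3, 4, 5, 6, 8, 9, 10}, so |A + B| = 10.
Verify: 10 ≥ 7? Yes ✓.

CD lower bound = 7, actual |A + B| = 10.


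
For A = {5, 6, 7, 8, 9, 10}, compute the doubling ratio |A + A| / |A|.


|A| = 6.
Compute A + A by enumerating all 36 pairs.
A + A = {10, 11, 12, 13, 14, 15, 16, 17, 18, 19, 20}, so |A + A| = 11.
K = |A + A| / |A| = 11/6 (already in lowest terms) ≈ 1.8333.
Reference: AP of size 6 gives K = 11/6 ≈ 1.8333; a fully generic set of size 6 gives K ≈ 3.5000.

|A| = 6, |A + A| = 11, K = 11/6.


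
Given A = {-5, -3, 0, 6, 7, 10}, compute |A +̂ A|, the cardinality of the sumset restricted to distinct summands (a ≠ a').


Restricted sumset: A +̂ A = {a + a' : a ∈ A, a' ∈ A, a ≠ a'}.
Equivalently, take A + A and drop any sum 2a that is achievable ONLY as a + a for a ∈ A (i.e. sums representable only with equal summands).
Enumerate pairs (a, a') with a < a' (symmetric, so each unordered pair gives one sum; this covers all a ≠ a'):
  -5 + -3 = -8
  -5 + 0 = -5
  -5 + 6 = 1
  -5 + 7 = 2
  -5 + 10 = 5
  -3 + 0 = -3
  -3 + 6 = 3
  -3 + 7 = 4
  -3 + 10 = 7
  0 + 6 = 6
  0 + 7 = 7
  0 + 10 = 10
  6 + 7 = 13
  6 + 10 = 16
  7 + 10 = 17
Collected distinct sums: {-8, -5, -3, 1, 2, 3, 4, 5, 6, 7, 10, 13, 16, 17}
|A +̂ A| = 14
(Reference bound: |A +̂ A| ≥ 2|A| - 3 for |A| ≥ 2, with |A| = 6 giving ≥ 9.)

|A +̂ A| = 14


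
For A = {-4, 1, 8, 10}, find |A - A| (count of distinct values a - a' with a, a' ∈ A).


A - A = {a - a' : a, a' ∈ A}; |A| = 4.
Bounds: 2|A|-1 ≤ |A - A| ≤ |A|² - |A| + 1, i.e. 7 ≤ |A - A| ≤ 13.
Note: 0 ∈ A - A always (from a - a). The set is symmetric: if d ∈ A - A then -d ∈ A - A.
Enumerate nonzero differences d = a - a' with a > a' (then include -d):
Positive differences: {2, 5, 7, 9, 12, 14}
Full difference set: {0} ∪ (positive diffs) ∪ (negative diffs).
|A - A| = 1 + 2·6 = 13 (matches direct enumeration: 13).

|A - A| = 13


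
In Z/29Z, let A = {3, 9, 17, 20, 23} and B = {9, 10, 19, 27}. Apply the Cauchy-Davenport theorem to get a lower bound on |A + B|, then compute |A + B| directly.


Cauchy-Davenport: |A + B| ≥ min(p, |A| + |B| - 1) for A, B nonempty in Z/pZ.
|A| = 5, |B| = 4, p = 29.
CD lower bound = min(29, 5 + 4 - 1) = min(29, 8) = 8.
Compute A + B mod 29 directly:
a = 3: 3+9=12, 3+10=13, 3+19=22, 3+27=1
a = 9: 9+9=18, 9+10=19, 9+19=28, 9+27=7
a = 17: 17+9=26, 17+10=27, 17+19=7, 17+27=15
a = 20: 20+9=0, 20+10=1, 20+19=10, 20+27=18
a = 23: 23+9=3, 23+10=4, 23+19=13, 23+27=21
A + B = {0, 1, 3, 4, 7, 10, 12, 13, 15, 18, 19, 21, 22, 26, 27, 28}, so |A + B| = 16.
Verify: 16 ≥ 8? Yes ✓.

CD lower bound = 8, actual |A + B| = 16.


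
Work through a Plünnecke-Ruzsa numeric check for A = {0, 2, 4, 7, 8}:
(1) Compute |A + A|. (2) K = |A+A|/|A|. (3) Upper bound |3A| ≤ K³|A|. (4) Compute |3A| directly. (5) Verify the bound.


|A| = 5.
Step 1: Compute A + A by enumerating all 25 pairs.
A + A = {0, 2, 4, 6, 7, 8, 9, 10, 11, 12, 14, 15, 16}, so |A + A| = 13.
Step 2: Doubling constant K = |A + A|/|A| = 13/5 = 13/5 ≈ 2.6000.
Step 3: Plünnecke-Ruzsa gives |3A| ≤ K³·|A| = (2.6000)³ · 5 ≈ 87.8800.
Step 4: Compute 3A = A + A + A directly by enumerating all triples (a,b,c) ∈ A³; |3A| = 22.
Step 5: Check 22 ≤ 87.8800? Yes ✓.

K = 13/5, Plünnecke-Ruzsa bound K³|A| ≈ 87.8800, |3A| = 22, inequality holds.


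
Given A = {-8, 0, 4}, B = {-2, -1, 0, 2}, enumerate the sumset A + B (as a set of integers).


A + B = {a + b : a ∈ A, b ∈ B}.
Enumerate all |A|·|B| = 3·4 = 12 pairs (a, b) and collect distinct sums.
a = -8: -8+-2=-10, -8+-1=-9, -8+0=-8, -8+2=-6
a = 0: 0+-2=-2, 0+-1=-1, 0+0=0, 0+2=2
a = 4: 4+-2=2, 4+-1=3, 4+0=4, 4+2=6
Collecting distinct sums: A + B = {-10, -9, -8, -6, -2, -1, 0, 2, 3, 4, 6}
|A + B| = 11

A + B = {-10, -9, -8, -6, -2, -1, 0, 2, 3, 4, 6}


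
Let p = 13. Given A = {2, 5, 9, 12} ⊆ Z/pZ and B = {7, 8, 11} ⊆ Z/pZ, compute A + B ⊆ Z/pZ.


Work in Z/13Z: reduce every sum a + b modulo 13.
Enumerate all 12 pairs:
a = 2: 2+7=9, 2+8=10, 2+11=0
a = 5: 5+7=12, 5+8=0, 5+11=3
a = 9: 9+7=3, 9+8=4, 9+11=7
a = 12: 12+7=6, 12+8=7, 12+11=10
Distinct residues collected: {0, 3, 4, 6, 7, 9, 10, 12}
|A + B| = 8 (out of 13 total residues).

A + B = {0, 3, 4, 6, 7, 9, 10, 12}


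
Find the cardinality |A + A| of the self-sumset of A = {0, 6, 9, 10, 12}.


A + A = {a + a' : a, a' ∈ A}; |A| = 5.
General bounds: 2|A| - 1 ≤ |A + A| ≤ |A|(|A|+1)/2, i.e. 9 ≤ |A + A| ≤ 15.
Lower bound 2|A|-1 is attained iff A is an arithmetic progression.
Enumerate sums a + a' for a ≤ a' (symmetric, so this suffices):
a = 0: 0+0=0, 0+6=6, 0+9=9, 0+10=10, 0+12=12
a = 6: 6+6=12, 6+9=15, 6+10=16, 6+12=18
a = 9: 9+9=18, 9+10=19, 9+12=21
a = 10: 10+10=20, 10+12=22
a = 12: 12+12=24
Distinct sums: {0, 6, 9, 10, 12, 15, 16, 18, 19, 20, 21, 22, 24}
|A + A| = 13

|A + A| = 13


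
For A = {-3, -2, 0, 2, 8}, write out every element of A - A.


A - A = {a - a' : a, a' ∈ A}.
Compute a - a' for each ordered pair (a, a'):
a = -3: -3--3=0, -3--2=-1, -3-0=-3, -3-2=-5, -3-8=-11
a = -2: -2--3=1, -2--2=0, -2-0=-2, -2-2=-4, -2-8=-10
a = 0: 0--3=3, 0--2=2, 0-0=0, 0-2=-2, 0-8=-8
a = 2: 2--3=5, 2--2=4, 2-0=2, 2-2=0, 2-8=-6
a = 8: 8--3=11, 8--2=10, 8-0=8, 8-2=6, 8-8=0
Collecting distinct values (and noting 0 appears from a-a):
A - A = {-11, -10, -8, -6, -5, -4, -3, -2, -1, 0, 1, 2, 3, 4, 5, 6, 8, 10, 11}
|A - A| = 19

A - A = {-11, -10, -8, -6, -5, -4, -3, -2, -1, 0, 1, 2, 3, 4, 5, 6, 8, 10, 11}


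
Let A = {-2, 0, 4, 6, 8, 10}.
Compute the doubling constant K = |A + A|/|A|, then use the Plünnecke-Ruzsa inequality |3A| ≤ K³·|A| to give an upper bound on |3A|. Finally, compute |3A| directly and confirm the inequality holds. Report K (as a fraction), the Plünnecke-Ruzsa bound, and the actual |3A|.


|A| = 6.
Step 1: Compute A + A by enumerating all 36 pairs.
A + A = {-4, -2, 0, 2, 4, 6, 8, 10, 12, 14, 16, 18, 20}, so |A + A| = 13.
Step 2: Doubling constant K = |A + A|/|A| = 13/6 = 13/6 ≈ 2.1667.
Step 3: Plünnecke-Ruzsa gives |3A| ≤ K³·|A| = (2.1667)³ · 6 ≈ 61.0278.
Step 4: Compute 3A = A + A + A directly by enumerating all triples (a,b,c) ∈ A³; |3A| = 19.
Step 5: Check 19 ≤ 61.0278? Yes ✓.

K = 13/6, Plünnecke-Ruzsa bound K³|A| ≈ 61.0278, |3A| = 19, inequality holds.


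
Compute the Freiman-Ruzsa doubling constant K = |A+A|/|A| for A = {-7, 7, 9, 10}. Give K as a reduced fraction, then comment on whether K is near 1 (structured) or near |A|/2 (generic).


|A| = 4.
Compute A + A by enumerating all 16 pairs.
A + A = {-14, 0, 2, 3, 14, 16, 17, 18, 19, 20}, so |A + A| = 10.
K = |A + A| / |A| = 10/4 = 5/2 ≈ 2.5000.
Reference: AP of size 4 gives K = 7/4 ≈ 1.7500; a fully generic set of size 4 gives K ≈ 2.5000.

|A| = 4, |A + A| = 10, K = 10/4 = 5/2.


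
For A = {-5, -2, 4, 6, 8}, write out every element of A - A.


A - A = {a - a' : a, a' ∈ A}.
Compute a - a' for each ordered pair (a, a'):
a = -5: -5--5=0, -5--2=-3, -5-4=-9, -5-6=-11, -5-8=-13
a = -2: -2--5=3, -2--2=0, -2-4=-6, -2-6=-8, -2-8=-10
a = 4: 4--5=9, 4--2=6, 4-4=0, 4-6=-2, 4-8=-4
a = 6: 6--5=11, 6--2=8, 6-4=2, 6-6=0, 6-8=-2
a = 8: 8--5=13, 8--2=10, 8-4=4, 8-6=2, 8-8=0
Collecting distinct values (and noting 0 appears from a-a):
A - A = {-13, -11, -10, -9, -8, -6, -4, -3, -2, 0, 2, 3, 4, 6, 8, 9, 10, 11, 13}
|A - A| = 19

A - A = {-13, -11, -10, -9, -8, -6, -4, -3, -2, 0, 2, 3, 4, 6, 8, 9, 10, 11, 13}


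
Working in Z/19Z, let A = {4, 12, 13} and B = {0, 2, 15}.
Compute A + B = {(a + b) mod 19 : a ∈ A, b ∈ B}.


Work in Z/19Z: reduce every sum a + b modulo 19.
Enumerate all 9 pairs:
a = 4: 4+0=4, 4+2=6, 4+15=0
a = 12: 12+0=12, 12+2=14, 12+15=8
a = 13: 13+0=13, 13+2=15, 13+15=9
Distinct residues collected: {0, 4, 6, 8, 9, 12, 13, 14, 15}
|A + B| = 9 (out of 19 total residues).

A + B = {0, 4, 6, 8, 9, 12, 13, 14, 15}


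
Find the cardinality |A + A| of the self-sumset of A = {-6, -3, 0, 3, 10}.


A + A = {a + a' : a, a' ∈ A}; |A| = 5.
General bounds: 2|A| - 1 ≤ |A + A| ≤ |A|(|A|+1)/2, i.e. 9 ≤ |A + A| ≤ 15.
Lower bound 2|A|-1 is attained iff A is an arithmetic progression.
Enumerate sums a + a' for a ≤ a' (symmetric, so this suffices):
a = -6: -6+-6=-12, -6+-3=-9, -6+0=-6, -6+3=-3, -6+10=4
a = -3: -3+-3=-6, -3+0=-3, -3+3=0, -3+10=7
a = 0: 0+0=0, 0+3=3, 0+10=10
a = 3: 3+3=6, 3+10=13
a = 10: 10+10=20
Distinct sums: {-12, -9, -6, -3, 0, 3, 4, 6, 7, 10, 13, 20}
|A + A| = 12

|A + A| = 12


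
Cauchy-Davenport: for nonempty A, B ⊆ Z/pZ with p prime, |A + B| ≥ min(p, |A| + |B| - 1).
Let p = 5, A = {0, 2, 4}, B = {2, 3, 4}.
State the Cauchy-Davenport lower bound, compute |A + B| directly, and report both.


Cauchy-Davenport: |A + B| ≥ min(p, |A| + |B| - 1) for A, B nonempty in Z/pZ.
|A| = 3, |B| = 3, p = 5.
CD lower bound = min(5, 3 + 3 - 1) = min(5, 5) = 5.
Compute A + B mod 5 directly:
a = 0: 0+2=2, 0+3=3, 0+4=4
a = 2: 2+2=4, 2+3=0, 2+4=1
a = 4: 4+2=1, 4+3=2, 4+4=3
A + B = {0, 1, 2, 3, 4}, so |A + B| = 5.
Verify: 5 ≥ 5? Yes ✓.

CD lower bound = 5, actual |A + B| = 5.


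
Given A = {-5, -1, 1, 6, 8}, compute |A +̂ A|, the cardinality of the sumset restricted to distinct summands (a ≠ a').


Restricted sumset: A +̂ A = {a + a' : a ∈ A, a' ∈ A, a ≠ a'}.
Equivalently, take A + A and drop any sum 2a that is achievable ONLY as a + a for a ∈ A (i.e. sums representable only with equal summands).
Enumerate pairs (a, a') with a < a' (symmetric, so each unordered pair gives one sum; this covers all a ≠ a'):
  -5 + -1 = -6
  -5 + 1 = -4
  -5 + 6 = 1
  -5 + 8 = 3
  -1 + 1 = 0
  -1 + 6 = 5
  -1 + 8 = 7
  1 + 6 = 7
  1 + 8 = 9
  6 + 8 = 14
Collected distinct sums: {-6, -4, 0, 1, 3, 5, 7, 9, 14}
|A +̂ A| = 9
(Reference bound: |A +̂ A| ≥ 2|A| - 3 for |A| ≥ 2, with |A| = 5 giving ≥ 7.)

|A +̂ A| = 9


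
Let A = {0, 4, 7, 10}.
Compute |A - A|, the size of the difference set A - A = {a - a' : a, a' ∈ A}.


A - A = {a - a' : a, a' ∈ A}; |A| = 4.
Bounds: 2|A|-1 ≤ |A - A| ≤ |A|² - |A| + 1, i.e. 7 ≤ |A - A| ≤ 13.
Note: 0 ∈ A - A always (from a - a). The set is symmetric: if d ∈ A - A then -d ∈ A - A.
Enumerate nonzero differences d = a - a' with a > a' (then include -d):
Positive differences: {3, 4, 6, 7, 10}
Full difference set: {0} ∪ (positive diffs) ∪ (negative diffs).
|A - A| = 1 + 2·5 = 11 (matches direct enumeration: 11).

|A - A| = 11


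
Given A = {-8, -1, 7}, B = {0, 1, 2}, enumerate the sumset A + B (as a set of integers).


A + B = {a + b : a ∈ A, b ∈ B}.
Enumerate all |A|·|B| = 3·3 = 9 pairs (a, b) and collect distinct sums.
a = -8: -8+0=-8, -8+1=-7, -8+2=-6
a = -1: -1+0=-1, -1+1=0, -1+2=1
a = 7: 7+0=7, 7+1=8, 7+2=9
Collecting distinct sums: A + B = {-8, -7, -6, -1, 0, 1, 7, 8, 9}
|A + B| = 9

A + B = {-8, -7, -6, -1, 0, 1, 7, 8, 9}


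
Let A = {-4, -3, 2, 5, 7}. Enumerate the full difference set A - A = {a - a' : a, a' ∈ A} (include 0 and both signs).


A - A = {a - a' : a, a' ∈ A}.
Compute a - a' for each ordered pair (a, a'):
a = -4: -4--4=0, -4--3=-1, -4-2=-6, -4-5=-9, -4-7=-11
a = -3: -3--4=1, -3--3=0, -3-2=-5, -3-5=-8, -3-7=-10
a = 2: 2--4=6, 2--3=5, 2-2=0, 2-5=-3, 2-7=-5
a = 5: 5--4=9, 5--3=8, 5-2=3, 5-5=0, 5-7=-2
a = 7: 7--4=11, 7--3=10, 7-2=5, 7-5=2, 7-7=0
Collecting distinct values (and noting 0 appears from a-a):
A - A = {-11, -10, -9, -8, -6, -5, -3, -2, -1, 0, 1, 2, 3, 5, 6, 8, 9, 10, 11}
|A - A| = 19

A - A = {-11, -10, -9, -8, -6, -5, -3, -2, -1, 0, 1, 2, 3, 5, 6, 8, 9, 10, 11}


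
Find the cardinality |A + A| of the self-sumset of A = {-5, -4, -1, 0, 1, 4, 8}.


A + A = {a + a' : a, a' ∈ A}; |A| = 7.
General bounds: 2|A| - 1 ≤ |A + A| ≤ |A|(|A|+1)/2, i.e. 13 ≤ |A + A| ≤ 28.
Lower bound 2|A|-1 is attained iff A is an arithmetic progression.
Enumerate sums a + a' for a ≤ a' (symmetric, so this suffices):
a = -5: -5+-5=-10, -5+-4=-9, -5+-1=-6, -5+0=-5, -5+1=-4, -5+4=-1, -5+8=3
a = -4: -4+-4=-8, -4+-1=-5, -4+0=-4, -4+1=-3, -4+4=0, -4+8=4
a = -1: -1+-1=-2, -1+0=-1, -1+1=0, -1+4=3, -1+8=7
a = 0: 0+0=0, 0+1=1, 0+4=4, 0+8=8
a = 1: 1+1=2, 1+4=5, 1+8=9
a = 4: 4+4=8, 4+8=12
a = 8: 8+8=16
Distinct sums: {-10, -9, -8, -6, -5, -4, -3, -2, -1, 0, 1, 2, 3, 4, 5, 7, 8, 9, 12, 16}
|A + A| = 20

|A + A| = 20


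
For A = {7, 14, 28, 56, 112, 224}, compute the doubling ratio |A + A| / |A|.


|A| = 6.
Compute A + A by enumerating all 36 pairs.
A + A = {14, 21, 28, 35, 42, 56, 63, 70, 84, 112, 119, 126, 140, 168, 224, 231, 238, 252, 280, 336, 448}, so |A + A| = 21.
K = |A + A| / |A| = 21/6 = 7/2 ≈ 3.5000.
Reference: AP of size 6 gives K = 11/6 ≈ 1.8333; a fully generic set of size 6 gives K ≈ 3.5000.

|A| = 6, |A + A| = 21, K = 21/6 = 7/2.


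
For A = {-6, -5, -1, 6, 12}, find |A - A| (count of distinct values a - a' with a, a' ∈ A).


A - A = {a - a' : a, a' ∈ A}; |A| = 5.
Bounds: 2|A|-1 ≤ |A - A| ≤ |A|² - |A| + 1, i.e. 9 ≤ |A - A| ≤ 21.
Note: 0 ∈ A - A always (from a - a). The set is symmetric: if d ∈ A - A then -d ∈ A - A.
Enumerate nonzero differences d = a - a' with a > a' (then include -d):
Positive differences: {1, 4, 5, 6, 7, 11, 12, 13, 17, 18}
Full difference set: {0} ∪ (positive diffs) ∪ (negative diffs).
|A - A| = 1 + 2·10 = 21 (matches direct enumeration: 21).

|A - A| = 21


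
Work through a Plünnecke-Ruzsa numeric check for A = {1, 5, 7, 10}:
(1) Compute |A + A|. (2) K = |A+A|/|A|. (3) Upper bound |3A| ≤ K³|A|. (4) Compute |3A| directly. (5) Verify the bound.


|A| = 4.
Step 1: Compute A + A by enumerating all 16 pairs.
A + A = {2, 6, 8, 10, 11, 12, 14, 15, 17, 20}, so |A + A| = 10.
Step 2: Doubling constant K = |A + A|/|A| = 10/4 = 10/4 ≈ 2.5000.
Step 3: Plünnecke-Ruzsa gives |3A| ≤ K³·|A| = (2.5000)³ · 4 ≈ 62.5000.
Step 4: Compute 3A = A + A + A directly by enumerating all triples (a,b,c) ∈ A³; |3A| = 18.
Step 5: Check 18 ≤ 62.5000? Yes ✓.

K = 10/4, Plünnecke-Ruzsa bound K³|A| ≈ 62.5000, |3A| = 18, inequality holds.


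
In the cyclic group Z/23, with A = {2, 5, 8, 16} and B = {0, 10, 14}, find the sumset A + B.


Work in Z/23Z: reduce every sum a + b modulo 23.
Enumerate all 12 pairs:
a = 2: 2+0=2, 2+10=12, 2+14=16
a = 5: 5+0=5, 5+10=15, 5+14=19
a = 8: 8+0=8, 8+10=18, 8+14=22
a = 16: 16+0=16, 16+10=3, 16+14=7
Distinct residues collected: {2, 3, 5, 7, 8, 12, 15, 16, 18, 19, 22}
|A + B| = 11 (out of 23 total residues).

A + B = {2, 3, 5, 7, 8, 12, 15, 16, 18, 19, 22}


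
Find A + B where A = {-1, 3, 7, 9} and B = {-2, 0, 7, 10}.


A + B = {a + b : a ∈ A, b ∈ B}.
Enumerate all |A|·|B| = 4·4 = 16 pairs (a, b) and collect distinct sums.
a = -1: -1+-2=-3, -1+0=-1, -1+7=6, -1+10=9
a = 3: 3+-2=1, 3+0=3, 3+7=10, 3+10=13
a = 7: 7+-2=5, 7+0=7, 7+7=14, 7+10=17
a = 9: 9+-2=7, 9+0=9, 9+7=16, 9+10=19
Collecting distinct sums: A + B = {-3, -1, 1, 3, 5, 6, 7, 9, 10, 13, 14, 16, 17, 19}
|A + B| = 14

A + B = {-3, -1, 1, 3, 5, 6, 7, 9, 10, 13, 14, 16, 17, 19}


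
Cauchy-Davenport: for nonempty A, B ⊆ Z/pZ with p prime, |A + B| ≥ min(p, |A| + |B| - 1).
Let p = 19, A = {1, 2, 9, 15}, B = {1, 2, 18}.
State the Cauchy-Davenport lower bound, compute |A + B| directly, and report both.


Cauchy-Davenport: |A + B| ≥ min(p, |A| + |B| - 1) for A, B nonempty in Z/pZ.
|A| = 4, |B| = 3, p = 19.
CD lower bound = min(19, 4 + 3 - 1) = min(19, 6) = 6.
Compute A + B mod 19 directly:
a = 1: 1+1=2, 1+2=3, 1+18=0
a = 2: 2+1=3, 2+2=4, 2+18=1
a = 9: 9+1=10, 9+2=11, 9+18=8
a = 15: 15+1=16, 15+2=17, 15+18=14
A + B = {0, 1, 2, 3, 4, 8, 10, 11, 14, 16, 17}, so |A + B| = 11.
Verify: 11 ≥ 6? Yes ✓.

CD lower bound = 6, actual |A + B| = 11.


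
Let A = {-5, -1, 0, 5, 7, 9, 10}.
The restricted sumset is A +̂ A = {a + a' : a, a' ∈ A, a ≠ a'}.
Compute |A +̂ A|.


Restricted sumset: A +̂ A = {a + a' : a ∈ A, a' ∈ A, a ≠ a'}.
Equivalently, take A + A and drop any sum 2a that is achievable ONLY as a + a for a ∈ A (i.e. sums representable only with equal summands).
Enumerate pairs (a, a') with a < a' (symmetric, so each unordered pair gives one sum; this covers all a ≠ a'):
  -5 + -1 = -6
  -5 + 0 = -5
  -5 + 5 = 0
  -5 + 7 = 2
  -5 + 9 = 4
  -5 + 10 = 5
  -1 + 0 = -1
  -1 + 5 = 4
  -1 + 7 = 6
  -1 + 9 = 8
  -1 + 10 = 9
  0 + 5 = 5
  0 + 7 = 7
  0 + 9 = 9
  0 + 10 = 10
  5 + 7 = 12
  5 + 9 = 14
  5 + 10 = 15
  7 + 9 = 16
  7 + 10 = 17
  9 + 10 = 19
Collected distinct sums: {-6, -5, -1, 0, 2, 4, 5, 6, 7, 8, 9, 10, 12, 14, 15, 16, 17, 19}
|A +̂ A| = 18
(Reference bound: |A +̂ A| ≥ 2|A| - 3 for |A| ≥ 2, with |A| = 7 giving ≥ 11.)

|A +̂ A| = 18


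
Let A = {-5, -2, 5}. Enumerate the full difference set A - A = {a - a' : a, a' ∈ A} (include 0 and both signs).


A - A = {a - a' : a, a' ∈ A}.
Compute a - a' for each ordered pair (a, a'):
a = -5: -5--5=0, -5--2=-3, -5-5=-10
a = -2: -2--5=3, -2--2=0, -2-5=-7
a = 5: 5--5=10, 5--2=7, 5-5=0
Collecting distinct values (and noting 0 appears from a-a):
A - A = {-10, -7, -3, 0, 3, 7, 10}
|A - A| = 7

A - A = {-10, -7, -3, 0, 3, 7, 10}


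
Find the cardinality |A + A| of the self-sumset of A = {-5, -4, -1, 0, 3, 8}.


A + A = {a + a' : a, a' ∈ A}; |A| = 6.
General bounds: 2|A| - 1 ≤ |A + A| ≤ |A|(|A|+1)/2, i.e. 11 ≤ |A + A| ≤ 21.
Lower bound 2|A|-1 is attained iff A is an arithmetic progression.
Enumerate sums a + a' for a ≤ a' (symmetric, so this suffices):
a = -5: -5+-5=-10, -5+-4=-9, -5+-1=-6, -5+0=-5, -5+3=-2, -5+8=3
a = -4: -4+-4=-8, -4+-1=-5, -4+0=-4, -4+3=-1, -4+8=4
a = -1: -1+-1=-2, -1+0=-1, -1+3=2, -1+8=7
a = 0: 0+0=0, 0+3=3, 0+8=8
a = 3: 3+3=6, 3+8=11
a = 8: 8+8=16
Distinct sums: {-10, -9, -8, -6, -5, -4, -2, -1, 0, 2, 3, 4, 6, 7, 8, 11, 16}
|A + A| = 17

|A + A| = 17


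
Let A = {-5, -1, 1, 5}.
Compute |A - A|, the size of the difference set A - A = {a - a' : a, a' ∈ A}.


A - A = {a - a' : a, a' ∈ A}; |A| = 4.
Bounds: 2|A|-1 ≤ |A - A| ≤ |A|² - |A| + 1, i.e. 7 ≤ |A - A| ≤ 13.
Note: 0 ∈ A - A always (from a - a). The set is symmetric: if d ∈ A - A then -d ∈ A - A.
Enumerate nonzero differences d = a - a' with a > a' (then include -d):
Positive differences: {2, 4, 6, 10}
Full difference set: {0} ∪ (positive diffs) ∪ (negative diffs).
|A - A| = 1 + 2·4 = 9 (matches direct enumeration: 9).

|A - A| = 9


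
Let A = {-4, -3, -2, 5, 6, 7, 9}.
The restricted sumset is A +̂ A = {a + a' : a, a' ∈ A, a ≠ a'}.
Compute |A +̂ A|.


Restricted sumset: A +̂ A = {a + a' : a ∈ A, a' ∈ A, a ≠ a'}.
Equivalently, take A + A and drop any sum 2a that is achievable ONLY as a + a for a ∈ A (i.e. sums representable only with equal summands).
Enumerate pairs (a, a') with a < a' (symmetric, so each unordered pair gives one sum; this covers all a ≠ a'):
  -4 + -3 = -7
  -4 + -2 = -6
  -4 + 5 = 1
  -4 + 6 = 2
  -4 + 7 = 3
  -4 + 9 = 5
  -3 + -2 = -5
  -3 + 5 = 2
  -3 + 6 = 3
  -3 + 7 = 4
  -3 + 9 = 6
  -2 + 5 = 3
  -2 + 6 = 4
  -2 + 7 = 5
  -2 + 9 = 7
  5 + 6 = 11
  5 + 7 = 12
  5 + 9 = 14
  6 + 7 = 13
  6 + 9 = 15
  7 + 9 = 16
Collected distinct sums: {-7, -6, -5, 1, 2, 3, 4, 5, 6, 7, 11, 12, 13, 14, 15, 16}
|A +̂ A| = 16
(Reference bound: |A +̂ A| ≥ 2|A| - 3 for |A| ≥ 2, with |A| = 7 giving ≥ 11.)

|A +̂ A| = 16


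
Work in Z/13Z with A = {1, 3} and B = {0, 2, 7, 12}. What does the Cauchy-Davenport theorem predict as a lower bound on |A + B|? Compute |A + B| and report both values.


Cauchy-Davenport: |A + B| ≥ min(p, |A| + |B| - 1) for A, B nonempty in Z/pZ.
|A| = 2, |B| = 4, p = 13.
CD lower bound = min(13, 2 + 4 - 1) = min(13, 5) = 5.
Compute A + B mod 13 directly:
a = 1: 1+0=1, 1+2=3, 1+7=8, 1+12=0
a = 3: 3+0=3, 3+2=5, 3+7=10, 3+12=2
A + B = {0, 1, 2, 3, 5, 8, 10}, so |A + B| = 7.
Verify: 7 ≥ 5? Yes ✓.

CD lower bound = 5, actual |A + B| = 7.


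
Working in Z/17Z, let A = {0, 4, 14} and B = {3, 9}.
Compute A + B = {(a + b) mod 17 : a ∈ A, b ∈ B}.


Work in Z/17Z: reduce every sum a + b modulo 17.
Enumerate all 6 pairs:
a = 0: 0+3=3, 0+9=9
a = 4: 4+3=7, 4+9=13
a = 14: 14+3=0, 14+9=6
Distinct residues collected: {0, 3, 6, 7, 9, 13}
|A + B| = 6 (out of 17 total residues).

A + B = {0, 3, 6, 7, 9, 13}


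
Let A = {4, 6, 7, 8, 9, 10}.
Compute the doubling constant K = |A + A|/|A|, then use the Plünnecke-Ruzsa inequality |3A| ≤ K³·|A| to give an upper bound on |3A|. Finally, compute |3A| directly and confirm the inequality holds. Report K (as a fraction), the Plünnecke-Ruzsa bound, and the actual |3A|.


|A| = 6.
Step 1: Compute A + A by enumerating all 36 pairs.
A + A = {8, 10, 11, 12, 13, 14, 15, 16, 17, 18, 19, 20}, so |A + A| = 12.
Step 2: Doubling constant K = |A + A|/|A| = 12/6 = 12/6 ≈ 2.0000.
Step 3: Plünnecke-Ruzsa gives |3A| ≤ K³·|A| = (2.0000)³ · 6 ≈ 48.0000.
Step 4: Compute 3A = A + A + A directly by enumerating all triples (a,b,c) ∈ A³; |3A| = 18.
Step 5: Check 18 ≤ 48.0000? Yes ✓.

K = 12/6, Plünnecke-Ruzsa bound K³|A| ≈ 48.0000, |3A| = 18, inequality holds.


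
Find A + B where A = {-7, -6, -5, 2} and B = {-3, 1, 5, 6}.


A + B = {a + b : a ∈ A, b ∈ B}.
Enumerate all |A|·|B| = 4·4 = 16 pairs (a, b) and collect distinct sums.
a = -7: -7+-3=-10, -7+1=-6, -7+5=-2, -7+6=-1
a = -6: -6+-3=-9, -6+1=-5, -6+5=-1, -6+6=0
a = -5: -5+-3=-8, -5+1=-4, -5+5=0, -5+6=1
a = 2: 2+-3=-1, 2+1=3, 2+5=7, 2+6=8
Collecting distinct sums: A + B = {-10, -9, -8, -6, -5, -4, -2, -1, 0, 1, 3, 7, 8}
|A + B| = 13

A + B = {-10, -9, -8, -6, -5, -4, -2, -1, 0, 1, 3, 7, 8}


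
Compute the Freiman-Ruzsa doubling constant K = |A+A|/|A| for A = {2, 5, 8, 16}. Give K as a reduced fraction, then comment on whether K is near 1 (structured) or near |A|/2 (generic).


|A| = 4.
Compute A + A by enumerating all 16 pairs.
A + A = {4, 7, 10, 13, 16, 18, 21, 24, 32}, so |A + A| = 9.
K = |A + A| / |A| = 9/4 (already in lowest terms) ≈ 2.2500.
Reference: AP of size 4 gives K = 7/4 ≈ 1.7500; a fully generic set of size 4 gives K ≈ 2.5000.

|A| = 4, |A + A| = 9, K = 9/4.


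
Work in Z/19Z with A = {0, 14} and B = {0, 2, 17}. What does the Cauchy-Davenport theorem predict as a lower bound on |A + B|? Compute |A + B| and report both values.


Cauchy-Davenport: |A + B| ≥ min(p, |A| + |B| - 1) for A, B nonempty in Z/pZ.
|A| = 2, |B| = 3, p = 19.
CD lower bound = min(19, 2 + 3 - 1) = min(19, 4) = 4.
Compute A + B mod 19 directly:
a = 0: 0+0=0, 0+2=2, 0+17=17
a = 14: 14+0=14, 14+2=16, 14+17=12
A + B = {0, 2, 12, 14, 16, 17}, so |A + B| = 6.
Verify: 6 ≥ 4? Yes ✓.

CD lower bound = 4, actual |A + B| = 6.


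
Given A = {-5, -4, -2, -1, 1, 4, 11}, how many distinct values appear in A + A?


A + A = {a + a' : a, a' ∈ A}; |A| = 7.
General bounds: 2|A| - 1 ≤ |A + A| ≤ |A|(|A|+1)/2, i.e. 13 ≤ |A + A| ≤ 28.
Lower bound 2|A|-1 is attained iff A is an arithmetic progression.
Enumerate sums a + a' for a ≤ a' (symmetric, so this suffices):
a = -5: -5+-5=-10, -5+-4=-9, -5+-2=-7, -5+-1=-6, -5+1=-4, -5+4=-1, -5+11=6
a = -4: -4+-4=-8, -4+-2=-6, -4+-1=-5, -4+1=-3, -4+4=0, -4+11=7
a = -2: -2+-2=-4, -2+-1=-3, -2+1=-1, -2+4=2, -2+11=9
a = -1: -1+-1=-2, -1+1=0, -1+4=3, -1+11=10
a = 1: 1+1=2, 1+4=5, 1+11=12
a = 4: 4+4=8, 4+11=15
a = 11: 11+11=22
Distinct sums: {-10, -9, -8, -7, -6, -5, -4, -3, -2, -1, 0, 2, 3, 5, 6, 7, 8, 9, 10, 12, 15, 22}
|A + A| = 22

|A + A| = 22


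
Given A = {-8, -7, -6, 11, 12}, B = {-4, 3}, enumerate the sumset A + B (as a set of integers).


A + B = {a + b : a ∈ A, b ∈ B}.
Enumerate all |A|·|B| = 5·2 = 10 pairs (a, b) and collect distinct sums.
a = -8: -8+-4=-12, -8+3=-5
a = -7: -7+-4=-11, -7+3=-4
a = -6: -6+-4=-10, -6+3=-3
a = 11: 11+-4=7, 11+3=14
a = 12: 12+-4=8, 12+3=15
Collecting distinct sums: A + B = {-12, -11, -10, -5, -4, -3, 7, 8, 14, 15}
|A + B| = 10

A + B = {-12, -11, -10, -5, -4, -3, 7, 8, 14, 15}


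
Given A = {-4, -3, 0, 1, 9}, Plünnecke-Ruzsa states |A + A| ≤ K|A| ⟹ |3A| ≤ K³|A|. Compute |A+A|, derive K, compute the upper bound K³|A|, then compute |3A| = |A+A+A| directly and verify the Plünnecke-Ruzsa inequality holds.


|A| = 5.
Step 1: Compute A + A by enumerating all 25 pairs.
A + A = {-8, -7, -6, -4, -3, -2, 0, 1, 2, 5, 6, 9, 10, 18}, so |A + A| = 14.
Step 2: Doubling constant K = |A + A|/|A| = 14/5 = 14/5 ≈ 2.8000.
Step 3: Plünnecke-Ruzsa gives |3A| ≤ K³·|A| = (2.8000)³ · 5 ≈ 109.7600.
Step 4: Compute 3A = A + A + A directly by enumerating all triples (a,b,c) ∈ A³; |3A| = 27.
Step 5: Check 27 ≤ 109.7600? Yes ✓.

K = 14/5, Plünnecke-Ruzsa bound K³|A| ≈ 109.7600, |3A| = 27, inequality holds.


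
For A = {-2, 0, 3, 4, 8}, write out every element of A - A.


A - A = {a - a' : a, a' ∈ A}.
Compute a - a' for each ordered pair (a, a'):
a = -2: -2--2=0, -2-0=-2, -2-3=-5, -2-4=-6, -2-8=-10
a = 0: 0--2=2, 0-0=0, 0-3=-3, 0-4=-4, 0-8=-8
a = 3: 3--2=5, 3-0=3, 3-3=0, 3-4=-1, 3-8=-5
a = 4: 4--2=6, 4-0=4, 4-3=1, 4-4=0, 4-8=-4
a = 8: 8--2=10, 8-0=8, 8-3=5, 8-4=4, 8-8=0
Collecting distinct values (and noting 0 appears from a-a):
A - A = {-10, -8, -6, -5, -4, -3, -2, -1, 0, 1, 2, 3, 4, 5, 6, 8, 10}
|A - A| = 17

A - A = {-10, -8, -6, -5, -4, -3, -2, -1, 0, 1, 2, 3, 4, 5, 6, 8, 10}


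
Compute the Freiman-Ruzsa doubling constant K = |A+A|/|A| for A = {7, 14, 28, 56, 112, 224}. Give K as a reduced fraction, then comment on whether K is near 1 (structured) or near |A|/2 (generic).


|A| = 6.
Compute A + A by enumerating all 36 pairs.
A + A = {14, 21, 28, 35, 42, 56, 63, 70, 84, 112, 119, 126, 140, 168, 224, 231, 238, 252, 280, 336, 448}, so |A + A| = 21.
K = |A + A| / |A| = 21/6 = 7/2 ≈ 3.5000.
Reference: AP of size 6 gives K = 11/6 ≈ 1.8333; a fully generic set of size 6 gives K ≈ 3.5000.

|A| = 6, |A + A| = 21, K = 21/6 = 7/2.


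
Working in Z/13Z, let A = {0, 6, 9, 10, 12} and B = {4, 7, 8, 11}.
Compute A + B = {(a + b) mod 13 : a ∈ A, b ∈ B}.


Work in Z/13Z: reduce every sum a + b modulo 13.
Enumerate all 20 pairs:
a = 0: 0+4=4, 0+7=7, 0+8=8, 0+11=11
a = 6: 6+4=10, 6+7=0, 6+8=1, 6+11=4
a = 9: 9+4=0, 9+7=3, 9+8=4, 9+11=7
a = 10: 10+4=1, 10+7=4, 10+8=5, 10+11=8
a = 12: 12+4=3, 12+7=6, 12+8=7, 12+11=10
Distinct residues collected: {0, 1, 3, 4, 5, 6, 7, 8, 10, 11}
|A + B| = 10 (out of 13 total residues).

A + B = {0, 1, 3, 4, 5, 6, 7, 8, 10, 11}


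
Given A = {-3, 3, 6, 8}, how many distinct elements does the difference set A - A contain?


A - A = {a - a' : a, a' ∈ A}; |A| = 4.
Bounds: 2|A|-1 ≤ |A - A| ≤ |A|² - |A| + 1, i.e. 7 ≤ |A - A| ≤ 13.
Note: 0 ∈ A - A always (from a - a). The set is symmetric: if d ∈ A - A then -d ∈ A - A.
Enumerate nonzero differences d = a - a' with a > a' (then include -d):
Positive differences: {2, 3, 5, 6, 9, 11}
Full difference set: {0} ∪ (positive diffs) ∪ (negative diffs).
|A - A| = 1 + 2·6 = 13 (matches direct enumeration: 13).

|A - A| = 13


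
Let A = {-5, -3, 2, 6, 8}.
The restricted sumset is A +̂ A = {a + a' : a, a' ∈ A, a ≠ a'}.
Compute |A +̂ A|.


Restricted sumset: A +̂ A = {a + a' : a ∈ A, a' ∈ A, a ≠ a'}.
Equivalently, take A + A and drop any sum 2a that is achievable ONLY as a + a for a ∈ A (i.e. sums representable only with equal summands).
Enumerate pairs (a, a') with a < a' (symmetric, so each unordered pair gives one sum; this covers all a ≠ a'):
  -5 + -3 = -8
  -5 + 2 = -3
  -5 + 6 = 1
  -5 + 8 = 3
  -3 + 2 = -1
  -3 + 6 = 3
  -3 + 8 = 5
  2 + 6 = 8
  2 + 8 = 10
  6 + 8 = 14
Collected distinct sums: {-8, -3, -1, 1, 3, 5, 8, 10, 14}
|A +̂ A| = 9
(Reference bound: |A +̂ A| ≥ 2|A| - 3 for |A| ≥ 2, with |A| = 5 giving ≥ 7.)

|A +̂ A| = 9


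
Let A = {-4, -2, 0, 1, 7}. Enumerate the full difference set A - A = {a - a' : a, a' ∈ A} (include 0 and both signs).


A - A = {a - a' : a, a' ∈ A}.
Compute a - a' for each ordered pair (a, a'):
a = -4: -4--4=0, -4--2=-2, -4-0=-4, -4-1=-5, -4-7=-11
a = -2: -2--4=2, -2--2=0, -2-0=-2, -2-1=-3, -2-7=-9
a = 0: 0--4=4, 0--2=2, 0-0=0, 0-1=-1, 0-7=-7
a = 1: 1--4=5, 1--2=3, 1-0=1, 1-1=0, 1-7=-6
a = 7: 7--4=11, 7--2=9, 7-0=7, 7-1=6, 7-7=0
Collecting distinct values (and noting 0 appears from a-a):
A - A = {-11, -9, -7, -6, -5, -4, -3, -2, -1, 0, 1, 2, 3, 4, 5, 6, 7, 9, 11}
|A - A| = 19

A - A = {-11, -9, -7, -6, -5, -4, -3, -2, -1, 0, 1, 2, 3, 4, 5, 6, 7, 9, 11}


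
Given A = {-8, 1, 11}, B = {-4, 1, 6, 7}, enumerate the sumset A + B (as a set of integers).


A + B = {a + b : a ∈ A, b ∈ B}.
Enumerate all |A|·|B| = 3·4 = 12 pairs (a, b) and collect distinct sums.
a = -8: -8+-4=-12, -8+1=-7, -8+6=-2, -8+7=-1
a = 1: 1+-4=-3, 1+1=2, 1+6=7, 1+7=8
a = 11: 11+-4=7, 11+1=12, 11+6=17, 11+7=18
Collecting distinct sums: A + B = {-12, -7, -3, -2, -1, 2, 7, 8, 12, 17, 18}
|A + B| = 11

A + B = {-12, -7, -3, -2, -1, 2, 7, 8, 12, 17, 18}


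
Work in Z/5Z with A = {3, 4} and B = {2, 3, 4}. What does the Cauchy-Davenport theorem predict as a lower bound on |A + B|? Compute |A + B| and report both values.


Cauchy-Davenport: |A + B| ≥ min(p, |A| + |B| - 1) for A, B nonempty in Z/pZ.
|A| = 2, |B| = 3, p = 5.
CD lower bound = min(5, 2 + 3 - 1) = min(5, 4) = 4.
Compute A + B mod 5 directly:
a = 3: 3+2=0, 3+3=1, 3+4=2
a = 4: 4+2=1, 4+3=2, 4+4=3
A + B = {0, 1, 2, 3}, so |A + B| = 4.
Verify: 4 ≥ 4? Yes ✓.

CD lower bound = 4, actual |A + B| = 4.


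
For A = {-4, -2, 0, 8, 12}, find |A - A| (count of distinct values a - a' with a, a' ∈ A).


A - A = {a - a' : a, a' ∈ A}; |A| = 5.
Bounds: 2|A|-1 ≤ |A - A| ≤ |A|² - |A| + 1, i.e. 9 ≤ |A - A| ≤ 21.
Note: 0 ∈ A - A always (from a - a). The set is symmetric: if d ∈ A - A then -d ∈ A - A.
Enumerate nonzero differences d = a - a' with a > a' (then include -d):
Positive differences: {2, 4, 8, 10, 12, 14, 16}
Full difference set: {0} ∪ (positive diffs) ∪ (negative diffs).
|A - A| = 1 + 2·7 = 15 (matches direct enumeration: 15).

|A - A| = 15


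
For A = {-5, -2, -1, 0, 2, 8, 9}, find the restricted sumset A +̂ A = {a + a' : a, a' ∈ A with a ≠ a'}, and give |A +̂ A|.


Restricted sumset: A +̂ A = {a + a' : a ∈ A, a' ∈ A, a ≠ a'}.
Equivalently, take A + A and drop any sum 2a that is achievable ONLY as a + a for a ∈ A (i.e. sums representable only with equal summands).
Enumerate pairs (a, a') with a < a' (symmetric, so each unordered pair gives one sum; this covers all a ≠ a'):
  -5 + -2 = -7
  -5 + -1 = -6
  -5 + 0 = -5
  -5 + 2 = -3
  -5 + 8 = 3
  -5 + 9 = 4
  -2 + -1 = -3
  -2 + 0 = -2
  -2 + 2 = 0
  -2 + 8 = 6
  -2 + 9 = 7
  -1 + 0 = -1
  -1 + 2 = 1
  -1 + 8 = 7
  -1 + 9 = 8
  0 + 2 = 2
  0 + 8 = 8
  0 + 9 = 9
  2 + 8 = 10
  2 + 9 = 11
  8 + 9 = 17
Collected distinct sums: {-7, -6, -5, -3, -2, -1, 0, 1, 2, 3, 4, 6, 7, 8, 9, 10, 11, 17}
|A +̂ A| = 18
(Reference bound: |A +̂ A| ≥ 2|A| - 3 for |A| ≥ 2, with |A| = 7 giving ≥ 11.)

|A +̂ A| = 18
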